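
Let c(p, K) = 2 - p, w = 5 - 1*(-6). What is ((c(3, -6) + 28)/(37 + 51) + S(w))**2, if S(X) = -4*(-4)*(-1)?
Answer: 1907161/7744 ≈ 246.28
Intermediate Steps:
w = 11 (w = 5 + 6 = 11)
S(X) = -16 (S(X) = 16*(-1) = -16)
((c(3, -6) + 28)/(37 + 51) + S(w))**2 = (((2 - 1*3) + 28)/(37 + 51) - 16)**2 = (((2 - 3) + 28)/88 - 16)**2 = ((-1 + 28)*(1/88) - 16)**2 = (27*(1/88) - 16)**2 = (27/88 - 16)**2 = (-1381/88)**2 = 1907161/7744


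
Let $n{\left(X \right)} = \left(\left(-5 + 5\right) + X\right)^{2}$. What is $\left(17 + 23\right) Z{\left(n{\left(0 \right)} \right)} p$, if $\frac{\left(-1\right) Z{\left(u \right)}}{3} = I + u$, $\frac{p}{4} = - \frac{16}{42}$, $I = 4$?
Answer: $\frac{5120}{7} \approx 731.43$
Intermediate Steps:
$n{\left(X \right)} = X^{2}$ ($n{\left(X \right)} = \left(0 + X\right)^{2} = X^{2}$)
$p = - \frac{32}{21}$ ($p = 4 \left(- \frac{16}{42}\right) = 4 \left(\left(-16\right) \frac{1}{42}\right) = 4 \left(- \frac{8}{21}\right) = - \frac{32}{21} \approx -1.5238$)
$Z{\left(u \right)} = -12 - 3 u$ ($Z{\left(u \right)} = - 3 \left(4 + u\right) = -12 - 3 u$)
$\left(17 + 23\right) Z{\left(n{\left(0 \right)} \right)} p = \left(17 + 23\right) \left(-12 - 3 \cdot 0^{2}\right) \left(- \frac{32}{21}\right) = 40 \left(-12 - 0\right) \left(- \frac{32}{21}\right) = 40 \left(-12 + 0\right) \left(- \frac{32}{21}\right) = 40 \left(-12\right) \left(- \frac{32}{21}\right) = \left(-480\right) \left(- \frac{32}{21}\right) = \frac{5120}{7}$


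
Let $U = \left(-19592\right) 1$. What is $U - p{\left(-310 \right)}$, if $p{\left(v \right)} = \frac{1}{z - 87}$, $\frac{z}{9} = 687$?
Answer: $- \frac{119432833}{6096} \approx -19592.0$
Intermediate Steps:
$z = 6183$ ($z = 9 \cdot 687 = 6183$)
$p{\left(v \right)} = \frac{1}{6096}$ ($p{\left(v \right)} = \frac{1}{6183 - 87} = \frac{1}{6096}$)
$U = -19592$
$U - p{\left(-310 \right)} = -19592 - \frac{1}{6096} = - \frac{119432833}{6096}$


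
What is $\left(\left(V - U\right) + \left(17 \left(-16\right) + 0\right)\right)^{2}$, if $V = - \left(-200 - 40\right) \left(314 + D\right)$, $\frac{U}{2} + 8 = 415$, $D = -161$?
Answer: $1269781956$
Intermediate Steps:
$U = 814$ ($U = -16 + 2 \cdot 415 = -16 + 830 = 814$)
$V = 36720$ ($V = - \left(-200 - 40\right) \left(314 - 161\right) = - \left(-240\right) 153 = \left(-1\right) \left(-36720\right) = 36720$)
$\left(\left(V - U\right) + \left(17 \left(-16\right) + 0\right)\right)^{2} = \left(\left(36720 - 814\right) + \left(17 \left(-16\right) + 0\right)\right)^{2} = \left(\left(36720 - 814\right) + \left(-272 + 0\right)\right)^{2} = \left(35906 - 272\right)^{2} = 35634^{2} = 1269781956$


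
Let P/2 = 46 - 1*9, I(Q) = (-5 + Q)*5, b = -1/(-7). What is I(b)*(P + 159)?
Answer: -39610/7 ≈ -5658.6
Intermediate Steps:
b = ⅐ (b = -1*(-⅐) = ⅐ ≈ 0.14286)
I(Q) = -25 + 5*Q
P = 74 (P = 2*(46 - 1*9) = 2*(46 - 9) = 2*37 = 74)
I(b)*(P + 159) = (-25 + 5*(⅐))*(74 + 159) = (-25 + 5/7)*233 = -170/7*233 = -39610/7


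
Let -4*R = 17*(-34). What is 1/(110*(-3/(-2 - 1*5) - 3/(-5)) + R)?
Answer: 14/3607 ≈ 0.0038813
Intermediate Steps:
R = 289/2 (R = -17*(-34)/4 = -1/4*(-578) = 289/2 ≈ 144.50)
1/(110*(-3/(-2 - 1*5) - 3/(-5)) + R) = 1/(110*(-3/(-2 - 1*5) - 3/(-5)) + 289/2) = 1/(110*(-3/(-2 - 5) - 3*(-1/5)) + 289/2) = 1/(110*(-3/(-7) + 3/5) + 289/2) = 1/(110*(-3*(-1/7) + 3/5) + 289/2) = 1/(110*(3/7 + 3/5) + 289/2) = 1/(110*(36/35) + 289/2) = 1/(792/7 + 289/2) = 1/(3607/14) = 14/3607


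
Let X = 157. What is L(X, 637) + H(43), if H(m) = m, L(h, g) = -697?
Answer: -654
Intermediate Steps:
L(X, 637) + H(43) = -697 + 43 = -654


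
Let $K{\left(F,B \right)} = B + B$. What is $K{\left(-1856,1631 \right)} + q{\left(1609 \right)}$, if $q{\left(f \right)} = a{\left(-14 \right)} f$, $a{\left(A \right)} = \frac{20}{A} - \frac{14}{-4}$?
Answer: $\frac{92329}{14} \approx 6594.9$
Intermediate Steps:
$a{\left(A \right)} = \frac{7}{2} + \frac{20}{A}$ ($a{\left(A \right)} = \frac{20}{A} - - \frac{7}{2} = \frac{20}{A} + \frac{7}{2} = \frac{7}{2} + \frac{20}{A}$)
$q{\left(f \right)} = \frac{29 f}{14}$ ($q{\left(f \right)} = \left(\frac{7}{2} + \frac{20}{-14}\right) f = \left(\frac{7}{2} + 20 \left(- \frac{1}{14}\right)\right) f = \left(\frac{7}{2} - \frac{10}{7}\right) f = \frac{29 f}{14}$)
$K{\left(F,B \right)} = 2 B$
$K{\left(-1856,1631 \right)} + q{\left(1609 \right)} = 2 \cdot 1631 + \frac{29}{14} \cdot 1609 = 3262 + \frac{46661}{14} = \frac{92329}{14}$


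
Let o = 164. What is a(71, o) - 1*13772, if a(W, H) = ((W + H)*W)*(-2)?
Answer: -47142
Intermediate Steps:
a(W, H) = -2*W*(H + W) (a(W, H) = ((H + W)*W)*(-2) = (W*(H + W))*(-2) = -2*W*(H + W))
a(71, o) - 1*13772 = -2*71*(164 + 71) - 1*13772 = -2*71*235 - 13772 = -33370 - 13772 = -47142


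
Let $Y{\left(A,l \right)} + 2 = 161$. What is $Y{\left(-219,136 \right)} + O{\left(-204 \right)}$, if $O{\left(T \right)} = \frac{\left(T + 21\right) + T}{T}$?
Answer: $\frac{10941}{68} \approx 160.9$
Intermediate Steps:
$Y{\left(A,l \right)} = 159$ ($Y{\left(A,l \right)} = -2 + 161 = 159$)
$O{\left(T \right)} = \frac{21 + 2 T}{T}$ ($O{\left(T \right)} = \frac{\left(21 + T\right) + T}{T} = \frac{21 + 2 T}{T}$)
$Y{\left(-219,136 \right)} + O{\left(-204 \right)} = 159 + \left(2 + \frac{21}{-204}\right) = 159 + \left(2 + 21 \left(- \frac{1}{204}\right)\right) = 159 + \left(2 - \frac{7}{68}\right) = 159 + \frac{129}{68} = \frac{10941}{68}$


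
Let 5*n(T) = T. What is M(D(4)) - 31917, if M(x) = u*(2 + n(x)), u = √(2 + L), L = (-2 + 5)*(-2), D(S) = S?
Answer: -31917 + 28*I/5 ≈ -31917.0 + 5.6*I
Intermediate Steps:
n(T) = T/5
L = -6 (L = 3*(-2) = -6)
u = 2*I (u = √(2 - 6) = √(-4) = 2*I ≈ 2.0*I)
M(x) = 2*I*(2 + x/5) (M(x) = (2*I)*(2 + x/5) = 2*I*(2 + x/5))
M(D(4)) - 31917 = 2*I*(10 + 4)/5 - 31917 = (⅖)*I*14 - 31917 = 28*I/5 - 31917 = -31917 + 28*I/5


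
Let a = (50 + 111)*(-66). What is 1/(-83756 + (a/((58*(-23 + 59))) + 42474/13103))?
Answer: -4559844/381922718525 ≈ -1.1939e-5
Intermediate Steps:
a = -10626 (a = 161*(-66) = -10626)
1/(-83756 + (a/((58*(-23 + 59))) + 42474/13103)) = 1/(-83756 + (-10626*1/(58*(-23 + 59)) + 42474/13103)) = 1/(-83756 + (-10626/(58*36) + 42474*(1/13103))) = 1/(-83756 + (-10626/2088 + 42474/13103)) = 1/(-83756 + (-10626*1/2088 + 42474/13103)) = 1/(-83756 + (-1771/348 + 42474/13103)) = 1/(-83756 - 8424461/4559844) = 1/(-381922718525/4559844) = -4559844/381922718525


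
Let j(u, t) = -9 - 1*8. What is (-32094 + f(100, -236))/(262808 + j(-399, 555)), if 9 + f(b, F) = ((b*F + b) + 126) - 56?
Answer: -18511/87597 ≈ -0.21132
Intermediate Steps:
f(b, F) = 61 + b + F*b (f(b, F) = -9 + (((b*F + b) + 126) - 56) = -9 + (((F*b + b) + 126) - 56) = -9 + (((b + F*b) + 126) - 56) = -9 + ((126 + b + F*b) - 56) = -9 + (70 + b + F*b) = 61 + b + F*b)
j(u, t) = -17 (j(u, t) = -9 - 8 = -17)
(-32094 + f(100, -236))/(262808 + j(-399, 555)) = (-32094 + (61 + 100 - 236*100))/(262808 - 17) = (-32094 + (61 + 100 - 23600))/262791 = (-32094 - 23439)*(1/262791) = -55533*1/262791 = -18511/87597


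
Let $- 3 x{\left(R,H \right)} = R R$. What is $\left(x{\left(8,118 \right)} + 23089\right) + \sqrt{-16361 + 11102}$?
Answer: $\frac{69203}{3} + i \sqrt{5259} \approx 23068.0 + 72.519 i$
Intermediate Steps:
$x{\left(R,H \right)} = - \frac{R^{2}}{3}$ ($x{\left(R,H \right)} = - \frac{R R}{3} = - \frac{R^{2}}{3}$)
$\left(x{\left(8,118 \right)} + 23089\right) + \sqrt{-16361 + 11102} = \left(- \frac{8^{2}}{3} + 23089\right) + \sqrt{-16361 + 11102} = \left(\left(- \frac{1}{3}\right) 64 + 23089\right) + \sqrt{-5259} = \left(- \frac{64}{3} + 23089\right) + i \sqrt{5259} = \frac{69203}{3} + i \sqrt{5259}$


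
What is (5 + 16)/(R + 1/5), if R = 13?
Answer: 35/22 ≈ 1.5909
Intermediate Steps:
(5 + 16)/(R + 1/5) = (5 + 16)/(13 + 1/5) = 21/(13 + ⅕) = 21/(66/5) = (5/66)*21 = 35/22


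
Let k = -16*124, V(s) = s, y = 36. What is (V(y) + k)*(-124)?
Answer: 241552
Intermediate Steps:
k = -1984
(V(y) + k)*(-124) = (36 - 1984)*(-124) = -1948*(-124) = 241552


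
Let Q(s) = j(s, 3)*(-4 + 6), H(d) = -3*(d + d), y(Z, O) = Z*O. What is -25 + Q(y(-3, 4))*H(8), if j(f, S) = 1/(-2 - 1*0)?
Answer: 23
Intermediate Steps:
y(Z, O) = O*Z
j(f, S) = -1/2 (j(f, S) = 1/(-2 + 0) = 1/(-2) = -1/2)
H(d) = -6*d
Q(s) = -1 (Q(s) = -(-4 + 6)/2 = -1/2*2 = -1)
-25 + Q(y(-3, 4))*H(8) = -25 - (-6)*8 = -25 - 1*(-48) = -25 + 48 = 23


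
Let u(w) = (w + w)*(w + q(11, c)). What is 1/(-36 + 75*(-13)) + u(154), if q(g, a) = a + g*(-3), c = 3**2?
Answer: 40480439/1011 ≈ 40040.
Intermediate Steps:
c = 9
q(g, a) = a - 3*g
u(w) = 2*w*(-24 + w) (u(w) = (w + w)*(w + (9 - 3*11)) = (2*w)*(w + (9 - 33)) = (2*w)*(w - 24) = (2*w)*(-24 + w) = 2*w*(-24 + w))
1/(-36 + 75*(-13)) + u(154) = 1/(-36 + 75*(-13)) + 2*154*(-24 + 154) = 1/(-36 - 975) + 2*154*130 = 1/(-1011) + 40040 = -1/1011 + 40040 = 40480439/1011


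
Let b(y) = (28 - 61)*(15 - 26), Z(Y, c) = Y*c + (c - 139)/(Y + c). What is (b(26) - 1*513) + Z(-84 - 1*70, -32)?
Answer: 296293/62 ≈ 4778.9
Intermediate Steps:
Z(Y, c) = Y*c + (-139 + c)/(Y + c)
b(y) = 363 (b(y) = -33*(-11) = 363)
(b(26) - 1*513) + Z(-84 - 1*70, -32) = (363 - 1*513) + (-139 - 32 + (-84 - 1*70)*(-32)² - 32*(-84 - 1*70)²)/((-84 - 1*70) - 32) = (363 - 513) + (-139 - 32 + (-84 - 70)*1024 - 32*(-84 - 70)²)/((-84 - 70) - 32) = -150 + (-139 - 32 - 154*1024 - 32*(-154)²)/(-154 - 32) = -150 + (-139 - 32 - 157696 - 32*23716)/(-186) = -150 - (-139 - 32 - 157696 - 758912)/186 = -150 - 1/186*(-916779) = -150 + 305593/62 = 296293/62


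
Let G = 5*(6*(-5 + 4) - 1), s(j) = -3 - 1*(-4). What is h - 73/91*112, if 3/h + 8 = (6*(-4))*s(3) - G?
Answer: -1155/13 ≈ -88.846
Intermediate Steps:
s(j) = 1 (s(j) = -3 + 4 = 1)
G = -35 (G = 5*(6*(-1) - 1) = 5*(-6 - 1) = 5*(-7) = -35)
h = 1 (h = 3/(-8 + ((6*(-4))*1 - 1*(-35))) = 3/(-8 + (-24*1 + 35)) = 3/(-8 + (-24 + 35)) = 3/(-8 + 11) = 3/3 = 3*(1/3) = 1)
h - 73/91*112 = 1 - 73/91*112 = 1 - 1168/13 = -1155/13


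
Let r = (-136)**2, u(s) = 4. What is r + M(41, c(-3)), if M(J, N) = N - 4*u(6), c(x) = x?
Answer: 18477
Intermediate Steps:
M(J, N) = -16 + N (M(J, N) = N - 4*4 = N - 16 = -16 + N)
r = 18496
r + M(41, c(-3)) = 18496 + (-16 - 3) = 18496 - 19 = 18477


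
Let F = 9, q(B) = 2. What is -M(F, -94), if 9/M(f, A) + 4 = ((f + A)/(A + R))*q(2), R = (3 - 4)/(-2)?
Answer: 33/8 ≈ 4.1250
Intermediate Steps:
R = ½ (R = -1*(-½) = ½ ≈ 0.50000)
M(f, A) = 9/(-4 + 2*(A + f)/(½ + A)) (M(f, A) = 9/(-4 + ((f + A)/(A + ½))*2) = 9/(-4 + ((A + f)/(½ + A))*2) = 9/(-4 + 2*(A + f)/(½ + A)))
-M(F, -94) = -9*(1 + 2*(-94))/(4*(-1 + 9 - 1*(-94))) = -9*(1 - 188)/(4*(-1 + 9 + 94)) = -9*(-187)/(4*102) = -1*(-33/8) = 33/8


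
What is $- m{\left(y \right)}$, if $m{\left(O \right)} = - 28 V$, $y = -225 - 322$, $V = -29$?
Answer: $-812$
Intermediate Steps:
$y = -547$
$m{\left(O \right)} = 812$ ($m{\left(O \right)} = \left(-28\right) \left(-29\right) = 812$)
$- m{\left(y \right)} = \left(-1\right) 812 = -812$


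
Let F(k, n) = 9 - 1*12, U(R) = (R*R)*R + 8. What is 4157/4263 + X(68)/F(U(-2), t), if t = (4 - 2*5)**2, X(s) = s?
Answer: -92471/4263 ≈ -21.692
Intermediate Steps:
U(R) = 8 + R**3 (U(R) = R**2*R + 8 = R**3 + 8 = 8 + R**3)
t = 36 (t = (4 - 10)**2 = (-6)**2 = 36)
F(k, n) = -3 (F(k, n) = 9 - 12 = -3)
4157/4263 + X(68)/F(U(-2), t) = 4157/4263 + 68/(-3) = 4157*(1/4263) + 68*(-1/3) = 4157/4263 - 68/3 = -92471/4263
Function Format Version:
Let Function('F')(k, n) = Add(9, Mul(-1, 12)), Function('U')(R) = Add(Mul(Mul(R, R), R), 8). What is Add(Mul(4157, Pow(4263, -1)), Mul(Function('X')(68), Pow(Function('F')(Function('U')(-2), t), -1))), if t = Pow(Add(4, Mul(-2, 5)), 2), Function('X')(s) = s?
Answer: Rational(-92471, 4263) ≈ -21.692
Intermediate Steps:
Function('U')(R) = Add(8, Pow(R, 3)) (Function('U')(R) = Add(Mul(Pow(R, 2), R), 8) = Add(Pow(R, 3), 8) = Add(8, Pow(R, 3)))
t = 36 (t = Pow(Add(4, -10), 2) = Pow(-6, 2) = 36)
Function('F')(k, n) = -3 (Function('F')(k, n) = Add(9, -12) = -3)
Add(Mul(4157, Pow(4263, -1)), Mul(Function('X')(68), Pow(Function('F')(Function('U')(-2), t), -1))) = Add(Mul(4157, Pow(4263, -1)), Mul(68, Pow(-3, -1))) = Add(Mul(4157, Rational(1, 4263)), Mul(68, Rational(-1, 3))) = Add(Rational(4157, 4263), Rational(-68, 3)) = Rational(-92471, 4263)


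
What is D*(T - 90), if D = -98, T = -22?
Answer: 10976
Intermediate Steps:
D*(T - 90) = -98*(-22 - 90) = -98*(-112) = 10976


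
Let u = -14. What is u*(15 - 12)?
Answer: -42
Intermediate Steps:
u*(15 - 12) = -14*(15 - 12) = -14*3 = -42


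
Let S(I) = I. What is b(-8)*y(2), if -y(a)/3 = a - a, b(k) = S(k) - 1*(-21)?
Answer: 0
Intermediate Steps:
b(k) = 21 + k (b(k) = k - 1*(-21) = k + 21 = 21 + k)
y(a) = 0 (y(a) = -3*(a - a) = -3*0 = 0)
b(-8)*y(2) = (21 - 8)*0 = 13*0 = 0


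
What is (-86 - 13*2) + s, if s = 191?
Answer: 79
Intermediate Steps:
(-86 - 13*2) + s = (-86 - 13*2) + 191 = (-86 - 26) + 191 = -112 + 191 = 79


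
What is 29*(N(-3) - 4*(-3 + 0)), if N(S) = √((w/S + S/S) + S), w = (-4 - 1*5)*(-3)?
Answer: 348 + 29*I*√11 ≈ 348.0 + 96.182*I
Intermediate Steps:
w = 27 (w = (-4 - 5)*(-3) = -9*(-3) = 27)
N(S) = √(1 + S + 27/S) (N(S) = √((27/S + S/S) + S) = √((27/S + 1) + S) = √((1 + 27/S) + S) = √(1 + S + 27/S))
29*(N(-3) - 4*(-3 + 0)) = 29*(√(1 - 3 + 27/(-3)) - 4*(-3 + 0)) = 29*(√(1 - 3 + 27*(-⅓)) - 4*(-3)) = 29*(√(1 - 3 - 9) + 12) = 29*(√(-11) + 12) = 29*(I*√11 + 12) = 29*(12 + I*√11) = 348 + 29*I*√11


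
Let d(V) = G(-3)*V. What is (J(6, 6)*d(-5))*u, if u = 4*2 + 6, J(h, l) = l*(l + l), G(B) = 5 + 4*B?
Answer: 35280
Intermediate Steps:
J(h, l) = 2*l² (J(h, l) = l*(2*l) = 2*l²)
u = 14 (u = 8 + 6 = 14)
d(V) = -7*V (d(V) = (5 + 4*(-3))*V = (5 - 12)*V = -7*V)
(J(6, 6)*d(-5))*u = ((2*6²)*(-7*(-5)))*14 = ((2*36)*35)*14 = (72*35)*14 = 2520*14 = 35280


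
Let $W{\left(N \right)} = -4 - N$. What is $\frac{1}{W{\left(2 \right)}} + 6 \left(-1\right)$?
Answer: $- \frac{37}{6} \approx -6.1667$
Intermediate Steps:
$\frac{1}{W{\left(2 \right)}} + 6 \left(-1\right) = \frac{1}{-4 - 2} + 6 \left(-1\right) = \frac{1}{-4 - 2} - 6 = \frac{1}{-6} - 6 = - \frac{1}{6} - 6 = - \frac{37}{6}$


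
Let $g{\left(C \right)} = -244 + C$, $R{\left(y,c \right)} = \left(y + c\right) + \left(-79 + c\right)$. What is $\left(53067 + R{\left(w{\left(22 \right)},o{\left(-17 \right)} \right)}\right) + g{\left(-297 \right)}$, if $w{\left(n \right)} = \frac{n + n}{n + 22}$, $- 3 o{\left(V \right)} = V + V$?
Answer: $\frac{157412}{3} \approx 52471.0$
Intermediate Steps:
$o{\left(V \right)} = - \frac{2 V}{3}$ ($o{\left(V \right)} = - \frac{V + V}{3} = - \frac{2 V}{3}$)
$w{\left(n \right)} = \frac{2 n}{22 + n}$
$R{\left(y,c \right)} = -79 + y + 2 c$ ($R{\left(y,c \right)} = \left(c + y\right) + \left(-79 + c\right) = -79 + y + 2 c$)
$\left(53067 + R{\left(w{\left(22 \right)},o{\left(-17 \right)} \right)}\right) + g{\left(-297 \right)} = \left(53067 + \left(-79 + 2 \cdot 22 \frac{1}{22 + 22} + 2 \left(\left(- \frac{2}{3}\right) \left(-17\right)\right)\right)\right) - 541 = \left(53067 + \left(-79 + 2 \cdot 22 \cdot \frac{1}{44} + 2 \cdot \frac{34}{3}\right)\right) - 541 = \left(53067 + \left(-79 + 2 \cdot 22 \cdot \frac{1}{44} + \frac{68}{3}\right)\right) - 541 = \left(53067 + \left(-79 + 1 + \frac{68}{3}\right)\right) - 541 = \left(53067 - \frac{166}{3}\right) - 541 = \frac{159035}{3} - 541 = \frac{157412}{3}$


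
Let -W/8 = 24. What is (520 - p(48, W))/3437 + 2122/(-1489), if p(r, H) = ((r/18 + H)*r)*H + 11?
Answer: -2604685557/5117693 ≈ -508.96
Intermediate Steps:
W = -192 (W = -8*24 = -192)
p(r, H) = 11 + H*r*(H + r/18) (p(r, H) = ((r/18 + H)*r)*H + 11 = ((H + r/18)*r)*H + 11 = (r*(H + r/18))*H + 11 = H*r*(H + r/18) + 11 = 11 + H*r*(H + r/18))
(520 - p(48, W))/3437 + 2122/(-1489) = (520 - (11 + 48*(-192)**2 + (1/18)*(-192)*48**2))/3437 + 2122/(-1489) = (520 - (11 + 48*36864 + (1/18)*(-192)*2304))*(1/3437) + 2122*(-1/1489) = (520 - (11 + 1769472 - 24576))*(1/3437) - 2122/1489 = (520 - 1*1744907)*(1/3437) - 2122/1489 = (520 - 1744907)*(1/3437) - 2122/1489 = -1744387*1/3437 - 2122/1489 = -1744387/3437 - 2122/1489 = -2604685557/5117693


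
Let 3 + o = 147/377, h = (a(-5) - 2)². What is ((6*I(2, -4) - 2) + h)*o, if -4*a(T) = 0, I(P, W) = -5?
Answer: 27552/377 ≈ 73.082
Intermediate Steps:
a(T) = 0 (a(T) = -¼*0 = 0)
h = 4 (h = (0 - 2)² = (-2)² = 4)
o = -984/377 (o = -3 + 147/377 = -984/377 ≈ -2.6101)
((6*I(2, -4) - 2) + h)*o = ((6*(-5) - 2) + 4)*(-984/377) = ((-30 - 2) + 4)*(-984/377) = (-32 + 4)*(-984/377) = -28*(-984/377) = 27552/377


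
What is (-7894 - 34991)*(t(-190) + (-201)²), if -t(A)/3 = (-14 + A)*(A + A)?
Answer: 8240738715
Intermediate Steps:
t(A) = -6*A*(-14 + A) (t(A) = -3*(-14 + A)*(A + A) = -3*(-14 + A)*2*A = -6*A*(-14 + A))
(-7894 - 34991)*(t(-190) + (-201)²) = (-7894 - 34991)*(6*(-190)*(14 - 1*(-190)) + (-201)²) = -42885*(6*(-190)*(14 + 190) + 40401) = -42885*(6*(-190)*204 + 40401) = -42885*(-232560 + 40401) = -42885*(-192159) = 8240738715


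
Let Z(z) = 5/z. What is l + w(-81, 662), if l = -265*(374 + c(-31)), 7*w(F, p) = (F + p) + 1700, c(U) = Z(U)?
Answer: -21426884/217 ≈ -98741.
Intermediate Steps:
c(U) = 5/U
w(F, p) = 1700/7 + F/7 + p/7 (w(F, p) = ((F + p) + 1700)/7 = (1700 + F + p)/7 = 1700/7 + F/7 + p/7)
l = -3071085/31 (l = -265*(374 + 5/(-31)) = -265*(374 + 5*(-1/31)) = -265*(374 - 5/31) = -265*11589/31 = -3071085/31 ≈ -99067.)
l + w(-81, 662) = -3071085/31 + (1700/7 + (⅐)*(-81) + (⅐)*662) = -3071085/31 + (1700/7 - 81/7 + 662/7) = -3071085/31 + 2281/7 = -21426884/217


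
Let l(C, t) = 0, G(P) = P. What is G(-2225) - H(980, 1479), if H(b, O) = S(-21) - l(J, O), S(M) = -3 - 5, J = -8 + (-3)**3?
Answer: -2217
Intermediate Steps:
J = -35 (J = -8 - 27 = -35)
S(M) = -8
H(b, O) = -8 (H(b, O) = -8 - 1*0 = -8 + 0 = -8)
G(-2225) - H(980, 1479) = -2225 - 1*(-8) = -2225 + 8 = -2217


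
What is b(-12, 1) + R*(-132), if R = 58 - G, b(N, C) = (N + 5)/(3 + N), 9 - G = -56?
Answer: 8323/9 ≈ 924.78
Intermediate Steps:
G = 65 (G = 9 - 1*(-56) = 9 + 56 = 65)
b(N, C) = (5 + N)/(3 + N)
R = -7 (R = 58 - 1*65 = 58 - 65 = -7)
b(-12, 1) + R*(-132) = (5 - 12)/(3 - 12) - 7*(-132) = -7/(-9) + 924 = -⅑*(-7) + 924 = 7/9 + 924 = 8323/9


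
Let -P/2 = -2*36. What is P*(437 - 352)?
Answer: 12240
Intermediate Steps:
P = 144 (P = -(-4)*36 = -2*(-72) = 144)
P*(437 - 352) = 144*(437 - 352) = 144*85 = 12240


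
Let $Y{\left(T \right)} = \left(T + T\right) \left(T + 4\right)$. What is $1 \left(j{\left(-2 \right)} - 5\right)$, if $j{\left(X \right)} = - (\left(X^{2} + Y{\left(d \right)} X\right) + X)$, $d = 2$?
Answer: $41$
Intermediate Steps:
$Y{\left(T \right)} = 2 T \left(4 + T\right)$
$j{\left(X \right)} = - X^{2} - 25 X$ ($j{\left(X \right)} = - (\left(X^{2} + 2 \cdot 2 \left(4 + 2\right) X\right) + X) = - (\left(X^{2} + 2 \cdot 2 \cdot 6 X\right) + X) = - (\left(X^{2} + 24 X\right) + X) = - (X^{2} + 25 X) = - X^{2} - 25 X$)
$1 \left(j{\left(-2 \right)} - 5\right) = 1 \left(\left(-1\right) \left(-2\right) \left(25 - 2\right) - 5\right) = 1 \left(\left(-1\right) \left(-2\right) 23 - 5\right) = 1 \left(46 - 5\right) = 1 \cdot 41 = 41$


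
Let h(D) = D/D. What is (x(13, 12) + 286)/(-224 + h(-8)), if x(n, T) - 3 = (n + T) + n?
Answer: -327/223 ≈ -1.4664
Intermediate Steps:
x(n, T) = 3 + T + 2*n (x(n, T) = 3 + ((n + T) + n) = 3 + ((T + n) + n) = 3 + (T + 2*n) = 3 + T + 2*n)
h(D) = 1
(x(13, 12) + 286)/(-224 + h(-8)) = ((3 + 12 + 2*13) + 286)/(-224 + 1) = ((3 + 12 + 26) + 286)/(-223) = (41 + 286)*(-1/223) = 327*(-1/223) = -327/223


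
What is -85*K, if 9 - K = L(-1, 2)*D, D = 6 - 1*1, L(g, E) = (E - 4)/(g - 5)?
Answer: -1870/3 ≈ -623.33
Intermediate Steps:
L(g, E) = (-4 + E)/(-5 + g)
D = 5 (D = 6 - 1 = 5)
K = 22/3 (K = 9 - (-4 + 2)/(-5 - 1)*5 = 9 - -2/(-6)*5 = 9 - (-⅙*(-2))*5 = 9 - 5/3 = 22/3 ≈ 7.3333)
-85*K = -85*22/3 = -1870/3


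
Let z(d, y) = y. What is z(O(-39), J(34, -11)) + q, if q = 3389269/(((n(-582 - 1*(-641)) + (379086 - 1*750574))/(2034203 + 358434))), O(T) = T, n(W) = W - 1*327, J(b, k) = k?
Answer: -8109294501669/371756 ≈ -2.1813e+7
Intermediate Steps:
n(W) = -327 + W (n(W) = W - 327 = -327 + W)
q = -8109290412353/371756 (q = 3389269/((((-327 + (-582 - 1*(-641))) + (379086 - 1*750574))/(2034203 + 358434))) = 3389269/((((-327 + (-582 + 641)) + (379086 - 750574))/2392637)) = 3389269/((((-327 + 59) - 371488)*(1/2392637))) = 3389269/(((-268 - 371488)*(1/2392637))) = 3389269/((-371756*1/2392637)) = 3389269/(-371756/2392637) = 3389269*(-2392637/371756) = -8109290412353/371756 ≈ -2.1813e+7)
z(O(-39), J(34, -11)) + q = -11 - 8109290412353/371756 = -8109294501669/371756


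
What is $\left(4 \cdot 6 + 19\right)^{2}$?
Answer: $1849$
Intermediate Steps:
$\left(4 \cdot 6 + 19\right)^{2} = \left(24 + 19\right)^{2} = 43^{2} = 1849$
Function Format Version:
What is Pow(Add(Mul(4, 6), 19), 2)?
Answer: 1849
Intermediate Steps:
Pow(Add(Mul(4, 6), 19), 2) = Pow(Add(24, 19), 2) = Pow(43, 2) = 1849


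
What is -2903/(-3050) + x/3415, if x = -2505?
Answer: 454699/2083150 ≈ 0.21827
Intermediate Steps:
-2903/(-3050) + x/3415 = -2903/(-3050) - 2505/3415 = -2903*(-1/3050) - 2505*1/3415 = 2903/3050 - 501/683 = 454699/2083150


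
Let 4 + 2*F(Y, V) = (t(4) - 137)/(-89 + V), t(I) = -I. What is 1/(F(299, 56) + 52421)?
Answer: 22/1153265 ≈ 1.9076e-5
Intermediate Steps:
F(Y, V) = -2 - 141/(2*(-89 + V)) (F(Y, V) = -2 + ((-1*4 - 137)/(-89 + V))/2 = -2 + ((-4 - 137)/(-89 + V))/2 = -2 + (-141/(-89 + V))/2 = -2 - 141/(2*(-89 + V)))
1/(F(299, 56) + 52421) = 1/((215 - 4*56)/(2*(-89 + 56)) + 52421) = 1/((1/2)*(215 - 224)/(-33) + 52421) = 1/((1/2)*(-1/33)*(-9) + 52421) = 1/(3/22 + 52421) = 1/(1153265/22) = 22/1153265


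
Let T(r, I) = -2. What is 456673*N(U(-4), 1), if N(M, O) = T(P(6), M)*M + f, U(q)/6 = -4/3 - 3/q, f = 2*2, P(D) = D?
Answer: 5023403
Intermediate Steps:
f = 4
U(q) = -8 - 18/q (U(q) = 6*(-4/3 - 3/q) = -8 - 18/q)
N(M, O) = 4 - 2*M (N(M, O) = -2*M + 4 = 4 - 2*M)
456673*N(U(-4), 1) = 456673*(4 - 2*(-8 - 18/(-4))) = 456673*(4 - 2*(-8 - 18*(-1/4))) = 456673*(4 - 2*(-8 + 9/2)) = 456673*(4 - 2*(-7/2)) = 456673*(4 + 7) = 456673*11 = 5023403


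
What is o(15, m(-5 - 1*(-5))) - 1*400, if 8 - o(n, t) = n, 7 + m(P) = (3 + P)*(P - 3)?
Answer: -407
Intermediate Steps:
m(P) = -7 + (-3 + P)*(3 + P) (m(P) = -7 + (3 + P)*(P - 3) = -7 + (3 + P)*(-3 + P) = -7 + (-3 + P)*(3 + P))
o(n, t) = 8 - n
o(15, m(-5 - 1*(-5))) - 1*400 = (8 - 1*15) - 1*400 = (8 - 15) - 400 = -7 - 400 = -407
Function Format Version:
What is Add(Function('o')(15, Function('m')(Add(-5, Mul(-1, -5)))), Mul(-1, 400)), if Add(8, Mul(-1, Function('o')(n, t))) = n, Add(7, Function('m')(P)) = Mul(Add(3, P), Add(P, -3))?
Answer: -407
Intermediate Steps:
Function('m')(P) = Add(-7, Mul(Add(-3, P), Add(3, P))) (Function('m')(P) = Add(-7, Mul(Add(3, P), Add(P, -3))) = Add(-7, Mul(Add(3, P), Add(-3, P))) = Add(-7, Mul(Add(-3, P), Add(3, P))))
Function('o')(n, t) = Add(8, Mul(-1, n))
Add(Function('o')(15, Function('m')(Add(-5, Mul(-1, -5)))), Mul(-1, 400)) = Add(Add(8, Mul(-1, 15)), Mul(-1, 400)) = Add(Add(8, -15), -400) = Add(-7, -400) = -407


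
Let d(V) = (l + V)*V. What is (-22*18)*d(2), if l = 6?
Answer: -6336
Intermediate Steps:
d(V) = V*(6 + V) (d(V) = (6 + V)*V = V*(6 + V))
(-22*18)*d(2) = (-22*18)*(2*(6 + 2)) = -792*8 = -396*16 = -6336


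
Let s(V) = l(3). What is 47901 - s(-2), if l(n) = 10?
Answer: 47891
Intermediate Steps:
s(V) = 10
47901 - s(-2) = 47901 - 1*10 = 47901 - 10 = 47891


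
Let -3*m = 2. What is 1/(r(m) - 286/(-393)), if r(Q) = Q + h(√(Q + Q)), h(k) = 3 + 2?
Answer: 131/663 ≈ 0.19759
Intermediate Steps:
h(k) = 5
m = -⅔ (m = -⅓*2 = -⅔ ≈ -0.66667)
r(Q) = 5 + Q (r(Q) = Q + 5 = 5 + Q)
1/(r(m) - 286/(-393)) = 1/((5 - ⅔) - 286/(-393)) = 1/(13/3 - 286*(-1/393)) = 1/(13/3 + 286/393) = 1/(663/131) = 131/663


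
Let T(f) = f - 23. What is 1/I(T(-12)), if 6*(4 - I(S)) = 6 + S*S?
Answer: -6/1207 ≈ -0.0049710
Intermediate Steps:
T(f) = -23 + f
I(S) = 3 - S**2/6 (I(S) = 4 - (6 + S*S)/6 = 4 - (6 + S**2)/6 = 4 + (-1 - S**2/6) = 3 - S**2/6)
1/I(T(-12)) = 1/(3 - (-23 - 12)**2/6) = 1/(3 - 1/6*(-35)**2) = 1/(3 - 1/6*1225) = 1/(3 - 1225/6) = 1/(-1207/6) = -6/1207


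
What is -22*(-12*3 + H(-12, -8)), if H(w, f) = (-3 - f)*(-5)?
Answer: 1342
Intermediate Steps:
H(w, f) = 15 + 5*f
-22*(-12*3 + H(-12, -8)) = -22*(-12*3 + (15 + 5*(-8))) = -22*(-36 + (15 - 40)) = -22*(-36 - 25) = -22*(-61) = 1342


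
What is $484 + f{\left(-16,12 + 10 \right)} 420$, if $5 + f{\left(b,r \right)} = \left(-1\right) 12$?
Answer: $-6656$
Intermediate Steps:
$f{\left(b,r \right)} = -17$ ($f{\left(b,r \right)} = -5 - 12 = -17$)
$484 + f{\left(-16,12 + 10 \right)} 420 = 484 - 7140 = -6656$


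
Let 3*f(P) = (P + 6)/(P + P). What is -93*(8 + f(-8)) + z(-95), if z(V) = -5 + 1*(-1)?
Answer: -6031/8 ≈ -753.88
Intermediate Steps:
z(V) = -6 (z(V) = -5 - 1 = -6)
f(P) = (6 + P)/(6*P) (f(P) = ((P + 6)/(P + P))/3 = ((6 + P)/((2*P)))/3 = ((6 + P)*(1/(2*P)))/3 = ((6 + P)/(2*P))/3 = (6 + P)/(6*P))
-93*(8 + f(-8)) + z(-95) = -93*(8 + (⅙)*(6 - 8)/(-8)) - 6 = -93*(8 + (⅙)*(-⅛)*(-2)) - 6 = -93*(8 + 1/24) - 6 = -93*193/24 - 6 = -5983/8 - 6 = -6031/8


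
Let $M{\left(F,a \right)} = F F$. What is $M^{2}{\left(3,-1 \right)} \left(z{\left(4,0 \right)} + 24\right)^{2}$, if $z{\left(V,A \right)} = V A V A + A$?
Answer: $46656$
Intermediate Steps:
$M{\left(F,a \right)} = F^{2}$
$z{\left(V,A \right)} = A + A^{2} V^{2}$ ($z{\left(V,A \right)} = A V A V + A = A^{2} V^{2} + A = A + A^{2} V^{2}$)
$M^{2}{\left(3,-1 \right)} \left(z{\left(4,0 \right)} + 24\right)^{2} = \left(3^{2}\right)^{2} \left(0 \left(1 + 0 \cdot 4^{2}\right) + 24\right)^{2} = 9^{2} \left(0 \left(1 + 0 \cdot 16\right) + 24\right)^{2} = 81 \left(0 \left(1 + 0\right) + 24\right)^{2} = 81 \left(0 \cdot 1 + 24\right)^{2} = 81 \left(0 + 24\right)^{2} = 81 \cdot 24^{2} = 81 \cdot 576 = 46656$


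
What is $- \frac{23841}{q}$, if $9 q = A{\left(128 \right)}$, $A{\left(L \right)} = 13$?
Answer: $- \frac{214569}{13} \approx -16505.0$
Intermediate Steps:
$q = \frac{13}{9}$ ($q = \frac{1}{9} \cdot 13 = \frac{13}{9} \approx 1.4444$)
$- \frac{23841}{q} = - \frac{23841}{\frac{13}{9}} = \left(-23841\right) \frac{9}{13} = - \frac{214569}{13}$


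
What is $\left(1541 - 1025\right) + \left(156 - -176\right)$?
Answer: $848$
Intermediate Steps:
$\left(1541 - 1025\right) + \left(156 - -176\right) = 516 + \left(156 + 176\right) = 516 + 332 = 848$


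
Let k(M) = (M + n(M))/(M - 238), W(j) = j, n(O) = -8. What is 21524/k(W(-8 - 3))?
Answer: 5359476/19 ≈ 2.8208e+5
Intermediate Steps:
k(M) = (-8 + M)/(-238 + M) (k(M) = (M - 8)/(M - 238) = (-8 + M)/(-238 + M))
21524/k(W(-8 - 3)) = 21524/(((-8 + (-8 - 3))/(-238 + (-8 - 3)))) = 21524/(((-8 - 11)/(-238 - 11))) = 21524/((-19/(-249))) = 21524/((-1/249*(-19))) = 21524/(19/249) = 21524*(249/19) = 5359476/19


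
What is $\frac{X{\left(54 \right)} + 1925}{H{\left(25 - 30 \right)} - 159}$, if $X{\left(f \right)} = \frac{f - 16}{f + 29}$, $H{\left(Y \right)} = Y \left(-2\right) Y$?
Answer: $- \frac{159813}{17347} \approx -9.2127$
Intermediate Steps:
$H{\left(Y \right)} = - 2 Y^{2}$ ($H{\left(Y \right)} = - 2 Y Y = - 2 Y^{2}$)
$X{\left(f \right)} = \frac{-16 + f}{29 + f}$
$\frac{X{\left(54 \right)} + 1925}{H{\left(25 - 30 \right)} - 159} = \frac{\frac{-16 + 54}{29 + 54} + 1925}{- 2 \left(25 - 30\right)^{2} - 159} = \frac{\frac{1}{83} \cdot 38 + 1925}{- 2 \left(25 - 30\right)^{2} - 159} = \frac{\frac{1}{83} \cdot 38 + 1925}{- 2 \left(-5\right)^{2} - 159} = \frac{\frac{38}{83} + 1925}{\left(-2\right) 25 - 159} = \frac{159813}{83 \left(-50 - 159\right)} = \frac{159813}{83 \left(-209\right)} = \frac{159813}{83} \left(- \frac{1}{209}\right) = - \frac{159813}{17347}$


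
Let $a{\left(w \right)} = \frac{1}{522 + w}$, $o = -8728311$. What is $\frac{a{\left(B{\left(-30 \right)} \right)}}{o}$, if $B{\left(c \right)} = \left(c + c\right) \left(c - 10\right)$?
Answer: $- \frac{1}{25504124742} \approx -3.9209 \cdot 10^{-11}$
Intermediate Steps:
$B{\left(c \right)} = 2 c \left(-10 + c\right)$
$\frac{a{\left(B{\left(-30 \right)} \right)}}{o} = \frac{1}{\left(522 + 2 \left(-30\right) \left(-10 - 30\right)\right) \left(-8728311\right)} = \frac{1}{522 + 2 \left(-30\right) \left(-40\right)} \left(- \frac{1}{8728311}\right) = \frac{1}{522 + 2400} \left(- \frac{1}{8728311}\right) = \frac{1}{2922} \left(- \frac{1}{8728311}\right) = - \frac{1}{25504124742}$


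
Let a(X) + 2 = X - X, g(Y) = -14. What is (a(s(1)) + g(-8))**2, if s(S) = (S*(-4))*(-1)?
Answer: 256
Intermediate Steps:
s(S) = 4*S (s(S) = -4*S*(-1) = 4*S)
a(X) = -2 (a(X) = -2 + (X - X) = -2 + 0 = -2)
(a(s(1)) + g(-8))**2 = (-2 - 14)**2 = (-16)**2 = 256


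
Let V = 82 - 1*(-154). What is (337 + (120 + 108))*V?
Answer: 133340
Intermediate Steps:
V = 236 (V = 82 + 154 = 236)
(337 + (120 + 108))*V = (337 + (120 + 108))*236 = (337 + 228)*236 = 565*236 = 133340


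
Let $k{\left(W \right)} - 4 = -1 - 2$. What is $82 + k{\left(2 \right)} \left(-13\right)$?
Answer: $69$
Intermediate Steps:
$k{\left(W \right)} = 1$ ($k{\left(W \right)} = 4 - 3 = 1$)
$82 + k{\left(2 \right)} \left(-13\right) = 82 + 1 \left(-13\right) = 82 - 13 = 69$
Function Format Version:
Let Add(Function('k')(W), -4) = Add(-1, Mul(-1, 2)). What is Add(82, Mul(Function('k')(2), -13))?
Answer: 69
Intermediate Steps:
Function('k')(W) = 1 (Function('k')(W) = Add(4, Add(-1, Mul(-1, 2))) = Add(4, Add(-1, -2)) = Add(4, -3) = 1)
Add(82, Mul(Function('k')(2), -13)) = Add(82, Mul(1, -13)) = Add(82, -13) = 69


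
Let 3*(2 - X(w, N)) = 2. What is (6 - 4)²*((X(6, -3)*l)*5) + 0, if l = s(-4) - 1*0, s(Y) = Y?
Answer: -320/3 ≈ -106.67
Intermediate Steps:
X(w, N) = 4/3 (X(w, N) = 2 - ⅓*2 = 2 - ⅔ = 4/3)
l = -4 (l = -4 - 1*0 = -4 + 0 = -4)
(6 - 4)²*((X(6, -3)*l)*5) + 0 = (6 - 4)²*(((4/3)*(-4))*5) + 0 = 2²*(-16/3*5) + 0 = 4*(-80/3) + 0 = -320/3 + 0 = -320/3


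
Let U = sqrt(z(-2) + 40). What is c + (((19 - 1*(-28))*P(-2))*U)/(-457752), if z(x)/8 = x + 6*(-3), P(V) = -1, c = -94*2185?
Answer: -205390 + 47*I*sqrt(30)/228876 ≈ -2.0539e+5 + 0.0011248*I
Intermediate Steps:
c = -205390
z(x) = -144 + 8*x (z(x) = 8*(x + 6*(-3)) = 8*(x - 18) = 8*(-18 + x) = -144 + 8*x)
U = 2*I*sqrt(30) (U = sqrt((-144 + 8*(-2)) + 40) = sqrt((-144 - 16) + 40) = sqrt(-160 + 40) = sqrt(-120) = 2*I*sqrt(30) ≈ 10.954*I)
c + (((19 - 1*(-28))*P(-2))*U)/(-457752) = -205390 + (((19 - 1*(-28))*(-1))*(2*I*sqrt(30)))/(-457752) = -205390 + (((19 + 28)*(-1))*(2*I*sqrt(30)))*(-1/457752) = -205390 + ((47*(-1))*(2*I*sqrt(30)))*(-1/457752) = -205390 - 94*I*sqrt(30)*(-1/457752) = -205390 + 47*I*sqrt(30)/228876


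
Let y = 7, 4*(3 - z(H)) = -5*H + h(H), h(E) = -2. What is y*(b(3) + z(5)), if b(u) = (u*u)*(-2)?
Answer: -231/4 ≈ -57.750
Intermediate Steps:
b(u) = -2*u² (b(u) = u²*(-2) = -2*u²)
z(H) = 7/2 + 5*H/4 (z(H) = 3 - (-5*H - 2)/4 = 3 - (-2 - 5*H)/4 = 3 + (½ + 5*H/4) = 7/2 + 5*H/4)
y*(b(3) + z(5)) = 7*(-2*3² + (7/2 + (5/4)*5)) = 7*(-2*9 + (7/2 + 25/4)) = 7*(-18 + 39/4) = 7*(-33/4) = -231/4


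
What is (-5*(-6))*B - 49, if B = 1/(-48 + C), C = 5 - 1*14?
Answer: -941/19 ≈ -49.526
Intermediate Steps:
C = -9 (C = 5 - 14 = -9)
B = -1/57 (B = 1/(-48 - 9) = 1/(-57) = -1/57 ≈ -0.017544)
(-5*(-6))*B - 49 = -5*(-6)*(-1/57) - 49 = 30*(-1/57) - 49 = -10/19 - 49 = -941/19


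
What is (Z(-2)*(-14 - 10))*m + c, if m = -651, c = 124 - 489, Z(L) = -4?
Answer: -62861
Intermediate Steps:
c = -365
(Z(-2)*(-14 - 10))*m + c = -4*(-14 - 10)*(-651) - 365 = -4*(-24)*(-651) - 365 = 96*(-651) - 365 = -62496 - 365 = -62861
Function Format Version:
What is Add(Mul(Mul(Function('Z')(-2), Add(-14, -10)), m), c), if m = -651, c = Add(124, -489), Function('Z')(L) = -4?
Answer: -62861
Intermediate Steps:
c = -365
Add(Mul(Mul(Function('Z')(-2), Add(-14, -10)), m), c) = Add(Mul(Mul(-4, Add(-14, -10)), -651), -365) = Add(Mul(Mul(-4, -24), -651), -365) = Add(Mul(96, -651), -365) = Add(-62496, -365) = -62861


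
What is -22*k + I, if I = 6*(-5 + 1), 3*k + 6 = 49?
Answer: -1018/3 ≈ -339.33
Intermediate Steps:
k = 43/3 (k = -2 + (⅓)*49 = -2 + 49/3 = 43/3 ≈ 14.333)
I = -24 (I = 6*(-4) = -24)
-22*k + I = -22*43/3 - 24 = -946/3 - 24 = -1018/3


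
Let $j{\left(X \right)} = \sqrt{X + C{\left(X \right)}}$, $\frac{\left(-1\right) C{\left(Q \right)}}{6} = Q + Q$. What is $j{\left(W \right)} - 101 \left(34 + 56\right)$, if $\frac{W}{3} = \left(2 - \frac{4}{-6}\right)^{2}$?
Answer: $-9090 + \frac{8 i \sqrt{33}}{3} \approx -9090.0 + 15.319 i$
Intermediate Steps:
$C{\left(Q \right)} = - 12 Q$ ($C{\left(Q \right)} = - 6 \left(Q + Q\right) = - 6 \cdot 2 Q = - 12 Q$)
$W = \frac{64}{3}$ ($W = 3 \left(2 - \frac{4}{-6}\right)^{2} = 3 \left(2 - - \frac{2}{3}\right)^{2} = 3 \left(2 + \frac{2}{3}\right)^{2} = 3 \left(\frac{8}{3}\right)^{2} = 3 \cdot \frac{64}{9} = \frac{64}{3} \approx 21.333$)
$j{\left(X \right)} = \sqrt{11} \sqrt{- X}$ ($j{\left(X \right)} = \sqrt{X - 12 X} = \sqrt{- 11 X} = \sqrt{11} \sqrt{- X}$)
$j{\left(W \right)} - 101 \left(34 + 56\right) = \sqrt{11} \sqrt{\left(-1\right) \frac{64}{3}} - 101 \left(34 + 56\right) = \sqrt{11} \sqrt{- \frac{64}{3}} - 101 \cdot 90 = \sqrt{11} \frac{8 i \sqrt{3}}{3} - 9090 = \frac{8 i \sqrt{33}}{3} - 9090 = -9090 + \frac{8 i \sqrt{33}}{3}$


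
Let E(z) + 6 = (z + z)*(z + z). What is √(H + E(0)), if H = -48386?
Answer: 2*I*√12098 ≈ 219.98*I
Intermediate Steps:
E(z) = -6 + 4*z² (E(z) = -6 + (z + z)*(z + z) = -6 + (2*z)*(2*z) = -6 + 4*z²)
√(H + E(0)) = √(-48386 + (-6 + 4*0²)) = √(-48386 + (-6 + 4*0)) = √(-48386 + (-6 + 0)) = √(-48386 - 6) = √(-48392) = 2*I*√12098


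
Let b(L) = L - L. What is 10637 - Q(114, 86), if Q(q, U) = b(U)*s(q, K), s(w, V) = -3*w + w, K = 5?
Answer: 10637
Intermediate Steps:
b(L) = 0
s(w, V) = -2*w
Q(q, U) = 0 (Q(q, U) = 0*(-2*q) = 0)
10637 - Q(114, 86) = 10637 - 1*0 = 10637 + 0 = 10637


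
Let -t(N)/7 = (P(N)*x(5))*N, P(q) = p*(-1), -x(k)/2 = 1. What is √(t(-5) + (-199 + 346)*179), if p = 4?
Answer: √26593 ≈ 163.07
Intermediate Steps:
x(k) = -2 (x(k) = -2*1 = -2)
P(q) = -4 (P(q) = 4*(-1) = -4)
t(N) = -56*N (t(N) = -7*(-4*(-2))*N = -56*N)
√(t(-5) + (-199 + 346)*179) = √(-56*(-5) + (-199 + 346)*179) = √(280 + 147*179) = √(280 + 26313) = √26593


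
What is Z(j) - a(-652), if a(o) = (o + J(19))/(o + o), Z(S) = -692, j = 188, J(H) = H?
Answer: -903001/1304 ≈ -692.49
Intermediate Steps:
a(o) = (19 + o)/(2*o) (a(o) = (o + 19)/(o + o) = (19 + o)/((2*o)) = (19 + o)*(1/(2*o)) = (19 + o)/(2*o))
Z(j) - a(-652) = -692 - (19 - 652)/(2*(-652)) = -692 - (-1)*(-633)/(2*652) = -692 - 1*633/1304 = -692 - 633/1304 = -903001/1304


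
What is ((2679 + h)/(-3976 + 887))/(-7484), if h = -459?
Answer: 555/5779519 ≈ 9.6029e-5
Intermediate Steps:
((2679 + h)/(-3976 + 887))/(-7484) = ((2679 - 459)/(-3976 + 887))/(-7484) = (2220/(-3089))*(-1/7484) = (2220*(-1/3089))*(-1/7484) = -2220/3089*(-1/7484) = 555/5779519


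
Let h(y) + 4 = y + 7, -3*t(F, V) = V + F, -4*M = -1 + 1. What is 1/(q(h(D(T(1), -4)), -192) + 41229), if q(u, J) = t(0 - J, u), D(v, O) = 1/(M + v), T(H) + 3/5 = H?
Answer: 6/246979 ≈ 2.4294e-5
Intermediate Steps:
T(H) = -⅗ + H
M = 0 (M = -(-1 + 1)/4 = -¼*0 = 0)
t(F, V) = -F/3 - V/3 (t(F, V) = -(V + F)/3 = -(F + V)/3 = -F/3 - V/3)
D(v, O) = 1/v (D(v, O) = 1/(0 + v) = 1/v)
h(y) = 3 + y (h(y) = -4 + (y + 7) = -4 + (7 + y) = 3 + y)
q(u, J) = -u/3 + J/3 (q(u, J) = -(0 - J)/3 - u/3 = -(-1)*J/3 - u/3 = J/3 - u/3 = -u/3 + J/3)
1/(q(h(D(T(1), -4)), -192) + 41229) = 1/((-(3 + 1/(-⅗ + 1))/3 + (⅓)*(-192)) + 41229) = 1/((-(3 + 1/(⅖))/3 - 64) + 41229) = 1/((-(3 + 5/2)/3 - 64) + 41229) = 1/((-⅓*11/2 - 64) + 41229) = 1/((-11/6 - 64) + 41229) = 1/(-395/6 + 41229) = 1/(246979/6) = 6/246979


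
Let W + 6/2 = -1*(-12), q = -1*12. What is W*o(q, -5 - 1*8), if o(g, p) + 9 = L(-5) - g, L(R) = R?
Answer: -18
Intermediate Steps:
q = -12
o(g, p) = -14 - g (o(g, p) = -9 + (-5 - g) = -14 - g)
W = 9 (W = -3 - 1*(-12) = -3 + 12 = 9)
W*o(q, -5 - 1*8) = 9*(-14 - 1*(-12)) = 9*(-14 + 12) = 9*(-2) = -18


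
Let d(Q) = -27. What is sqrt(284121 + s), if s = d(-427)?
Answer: 3*sqrt(31566) ≈ 533.00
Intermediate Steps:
s = -27
sqrt(284121 + s) = sqrt(284121 - 27) = sqrt(284094) = 3*sqrt(31566)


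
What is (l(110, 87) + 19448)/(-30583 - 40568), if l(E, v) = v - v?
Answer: -19448/71151 ≈ -0.27333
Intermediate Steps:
l(E, v) = 0
(l(110, 87) + 19448)/(-30583 - 40568) = (0 + 19448)/(-30583 - 40568) = 19448/(-71151) = 19448*(-1/71151) = -19448/71151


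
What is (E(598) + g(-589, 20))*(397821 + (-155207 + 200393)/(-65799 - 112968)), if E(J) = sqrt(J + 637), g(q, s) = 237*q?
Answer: -1103051811531217/19863 + 23705740507*sqrt(1235)/59589 ≈ -5.5519e+10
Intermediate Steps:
E(J) = sqrt(637 + J)
(E(598) + g(-589, 20))*(397821 + (-155207 + 200393)/(-65799 - 112968)) = (sqrt(637 + 598) + 237*(-589))*(397821 + (-155207 + 200393)/(-65799 - 112968)) = (sqrt(1235) - 139593)*(397821 + 45186/(-178767)) = (-139593 + sqrt(1235))*(397821 + 45186*(-1/178767)) = (-139593 + sqrt(1235))*(397821 - 15062/59589) = (-139593 + sqrt(1235))*(23705740507/59589) = -1103051811531217/19863 + 23705740507*sqrt(1235)/59589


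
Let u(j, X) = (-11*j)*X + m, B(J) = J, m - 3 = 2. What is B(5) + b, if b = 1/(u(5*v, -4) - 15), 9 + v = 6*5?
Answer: 23051/4610 ≈ 5.0002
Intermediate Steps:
m = 5 (m = 3 + 2 = 5)
v = 21 (v = -9 + 6*5 = -9 + 30 = 21)
u(j, X) = 5 - 11*X*j (u(j, X) = (-11*j)*X + 5 = -11*X*j + 5 = 5 - 11*X*j)
b = 1/4610 (b = 1/((5 - 11*(-4)*5*21) - 15) = 1/((5 - 11*(-4)*105) - 15) = 1/((5 + 4620) - 15) = 1/(4625 - 15) = 1/4610 ≈ 0.00021692)
B(5) + b = 5 + 1/4610 = 23051/4610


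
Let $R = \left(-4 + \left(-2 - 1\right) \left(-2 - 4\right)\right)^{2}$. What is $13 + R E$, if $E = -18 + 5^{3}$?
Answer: $20985$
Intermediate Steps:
$R = 196$ ($R = \left(-4 - -18\right)^{2} = \left(-4 + 18\right)^{2} = 14^{2} = 196$)
$E = 107$ ($E = -18 + 125 = 107$)
$13 + R E = 13 + 196 \cdot 107 = 13 + 20972 = 20985$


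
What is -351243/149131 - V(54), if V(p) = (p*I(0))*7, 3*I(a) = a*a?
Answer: -351243/149131 ≈ -2.3553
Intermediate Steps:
I(a) = a²/3 (I(a) = (a*a)/3 = a²/3)
V(p) = 0 (V(p) = (p*((⅓)*0²))*7 = (p*((⅓)*0))*7 = (p*0)*7 = 0*7 = 0)
-351243/149131 - V(54) = -351243/149131 - 1*0 = -351243*1/149131 + 0 = -351243/149131 + 0 = -351243/149131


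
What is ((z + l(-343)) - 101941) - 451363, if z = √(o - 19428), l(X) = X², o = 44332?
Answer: -435655 + 2*√6226 ≈ -4.3550e+5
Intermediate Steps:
z = 2*√6226 (z = √(44332 - 19428) = √24904 = 2*√6226 ≈ 157.81)
((z + l(-343)) - 101941) - 451363 = ((2*√6226 + (-343)²) - 101941) - 451363 = ((2*√6226 + 117649) - 101941) - 451363 = ((117649 + 2*√6226) - 101941) - 451363 = (15708 + 2*√6226) - 451363 = -435655 + 2*√6226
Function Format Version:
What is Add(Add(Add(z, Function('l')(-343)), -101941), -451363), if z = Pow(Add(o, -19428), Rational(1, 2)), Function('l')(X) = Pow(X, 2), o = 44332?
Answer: Add(-435655, Mul(2, Pow(6226, Rational(1, 2)))) ≈ -4.3550e+5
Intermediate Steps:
z = Mul(2, Pow(6226, Rational(1, 2))) (z = Pow(Add(44332, -19428), Rational(1, 2)) = Pow(24904, Rational(1, 2)) = Mul(2, Pow(6226, Rational(1, 2))) ≈ 157.81)
Add(Add(Add(z, Function('l')(-343)), -101941), -451363) = Add(Add(Add(Mul(2, Pow(6226, Rational(1, 2))), Pow(-343, 2)), -101941), -451363) = Add(Add(Add(Mul(2, Pow(6226, Rational(1, 2))), 117649), -101941), -451363) = Add(Add(Add(117649, Mul(2, Pow(6226, Rational(1, 2)))), -101941), -451363) = Add(Add(15708, Mul(2, Pow(6226, Rational(1, 2)))), -451363) = Add(-435655, Mul(2, Pow(6226, Rational(1, 2))))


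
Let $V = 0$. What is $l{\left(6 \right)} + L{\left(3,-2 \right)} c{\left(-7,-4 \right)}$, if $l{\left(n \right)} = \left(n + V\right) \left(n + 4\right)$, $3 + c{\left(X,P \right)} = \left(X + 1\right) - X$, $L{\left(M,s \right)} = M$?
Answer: $54$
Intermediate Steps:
$c{\left(X,P \right)} = -2$ ($c{\left(X,P \right)} = -3 + \left(\left(X + 1\right) - X\right) = -3 + \left(\left(1 + X\right) - X\right) = -3 + 1 = -2$)
$l{\left(n \right)} = n \left(4 + n\right)$ ($l{\left(n \right)} = \left(n + 0\right) \left(n + 4\right) = n \left(4 + n\right)$)
$l{\left(6 \right)} + L{\left(3,-2 \right)} c{\left(-7,-4 \right)} = 6 \left(4 + 6\right) + 3 \left(-2\right) = 6 \cdot 10 - 6 = 60 - 6 = 54$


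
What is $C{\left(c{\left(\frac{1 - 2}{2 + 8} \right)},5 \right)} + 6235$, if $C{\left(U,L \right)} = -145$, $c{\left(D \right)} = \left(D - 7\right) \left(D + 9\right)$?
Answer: $6090$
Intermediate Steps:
$c{\left(D \right)} = \left(-7 + D\right) \left(9 + D\right)$
$C{\left(c{\left(\frac{1 - 2}{2 + 8} \right)},5 \right)} + 6235 = -145 + 6235 = 6090$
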